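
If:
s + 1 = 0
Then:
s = -1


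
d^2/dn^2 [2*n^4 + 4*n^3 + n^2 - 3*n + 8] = 24*n^2 + 24*n + 2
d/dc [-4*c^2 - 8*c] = -8*c - 8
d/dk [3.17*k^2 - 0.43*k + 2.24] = 6.34*k - 0.43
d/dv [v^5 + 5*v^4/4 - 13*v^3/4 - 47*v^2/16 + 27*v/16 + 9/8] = 5*v^4 + 5*v^3 - 39*v^2/4 - 47*v/8 + 27/16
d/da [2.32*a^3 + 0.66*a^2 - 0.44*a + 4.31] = 6.96*a^2 + 1.32*a - 0.44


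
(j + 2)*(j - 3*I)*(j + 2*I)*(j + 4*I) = j^4 + 2*j^3 + 3*I*j^3 + 10*j^2 + 6*I*j^2 + 20*j + 24*I*j + 48*I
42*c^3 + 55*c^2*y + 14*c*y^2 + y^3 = (c + y)*(6*c + y)*(7*c + y)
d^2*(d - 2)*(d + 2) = d^4 - 4*d^2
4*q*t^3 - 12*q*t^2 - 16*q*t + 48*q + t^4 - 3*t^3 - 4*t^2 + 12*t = (4*q + t)*(t - 3)*(t - 2)*(t + 2)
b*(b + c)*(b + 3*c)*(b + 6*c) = b^4 + 10*b^3*c + 27*b^2*c^2 + 18*b*c^3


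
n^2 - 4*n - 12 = (n - 6)*(n + 2)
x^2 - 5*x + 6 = (x - 3)*(x - 2)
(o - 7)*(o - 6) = o^2 - 13*o + 42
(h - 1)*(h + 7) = h^2 + 6*h - 7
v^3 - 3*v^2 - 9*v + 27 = (v - 3)^2*(v + 3)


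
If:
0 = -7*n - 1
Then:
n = -1/7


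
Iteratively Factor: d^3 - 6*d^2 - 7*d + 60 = (d - 4)*(d^2 - 2*d - 15) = (d - 4)*(d + 3)*(d - 5)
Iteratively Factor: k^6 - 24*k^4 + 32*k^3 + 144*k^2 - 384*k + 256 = (k + 4)*(k^5 - 4*k^4 - 8*k^3 + 64*k^2 - 112*k + 64) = (k - 2)*(k + 4)*(k^4 - 2*k^3 - 12*k^2 + 40*k - 32) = (k - 2)*(k + 4)^2*(k^3 - 6*k^2 + 12*k - 8) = (k - 2)^2*(k + 4)^2*(k^2 - 4*k + 4) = (k - 2)^3*(k + 4)^2*(k - 2)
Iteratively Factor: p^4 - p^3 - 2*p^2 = (p + 1)*(p^3 - 2*p^2) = p*(p + 1)*(p^2 - 2*p) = p*(p - 2)*(p + 1)*(p)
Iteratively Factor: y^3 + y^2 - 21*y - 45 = (y + 3)*(y^2 - 2*y - 15) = (y + 3)^2*(y - 5)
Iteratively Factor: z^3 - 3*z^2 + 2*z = (z - 1)*(z^2 - 2*z) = z*(z - 1)*(z - 2)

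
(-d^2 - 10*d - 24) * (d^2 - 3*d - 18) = -d^4 - 7*d^3 + 24*d^2 + 252*d + 432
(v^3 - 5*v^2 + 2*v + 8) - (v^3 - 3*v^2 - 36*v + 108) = -2*v^2 + 38*v - 100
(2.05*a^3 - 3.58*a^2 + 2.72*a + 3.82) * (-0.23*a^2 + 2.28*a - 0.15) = -0.4715*a^5 + 5.4974*a^4 - 9.0955*a^3 + 5.86*a^2 + 8.3016*a - 0.573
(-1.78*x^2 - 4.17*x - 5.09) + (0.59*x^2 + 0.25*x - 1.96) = -1.19*x^2 - 3.92*x - 7.05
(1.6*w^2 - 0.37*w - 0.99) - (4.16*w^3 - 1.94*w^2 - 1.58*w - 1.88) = -4.16*w^3 + 3.54*w^2 + 1.21*w + 0.89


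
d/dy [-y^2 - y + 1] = -2*y - 1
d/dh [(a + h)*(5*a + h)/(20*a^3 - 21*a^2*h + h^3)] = (9*a^2 - 2*a*h - h^2)/(16*a^4 - 40*a^3*h + 33*a^2*h^2 - 10*a*h^3 + h^4)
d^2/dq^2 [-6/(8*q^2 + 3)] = 288*(1 - 8*q^2)/(8*q^2 + 3)^3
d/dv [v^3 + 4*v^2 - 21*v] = 3*v^2 + 8*v - 21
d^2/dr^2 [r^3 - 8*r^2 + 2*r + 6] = 6*r - 16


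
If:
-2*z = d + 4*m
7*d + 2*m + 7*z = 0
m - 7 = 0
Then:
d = 24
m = 7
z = -26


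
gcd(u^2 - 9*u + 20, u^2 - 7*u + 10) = u - 5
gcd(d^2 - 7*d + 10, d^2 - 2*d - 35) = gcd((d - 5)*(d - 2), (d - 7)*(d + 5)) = 1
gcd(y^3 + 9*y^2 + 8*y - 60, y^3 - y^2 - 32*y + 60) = y^2 + 4*y - 12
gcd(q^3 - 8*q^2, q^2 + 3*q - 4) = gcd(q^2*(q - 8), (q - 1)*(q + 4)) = 1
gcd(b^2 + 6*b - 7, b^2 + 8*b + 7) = b + 7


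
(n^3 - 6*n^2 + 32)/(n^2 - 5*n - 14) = (n^2 - 8*n + 16)/(n - 7)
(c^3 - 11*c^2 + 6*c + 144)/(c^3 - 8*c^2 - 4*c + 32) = (c^2 - 3*c - 18)/(c^2 - 4)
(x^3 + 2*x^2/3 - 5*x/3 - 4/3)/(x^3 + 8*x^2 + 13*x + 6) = (x - 4/3)/(x + 6)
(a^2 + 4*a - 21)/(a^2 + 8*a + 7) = (a - 3)/(a + 1)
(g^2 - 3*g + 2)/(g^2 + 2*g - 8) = (g - 1)/(g + 4)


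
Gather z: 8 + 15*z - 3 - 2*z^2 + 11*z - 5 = -2*z^2 + 26*z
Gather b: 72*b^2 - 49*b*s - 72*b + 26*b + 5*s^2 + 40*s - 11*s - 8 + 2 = 72*b^2 + b*(-49*s - 46) + 5*s^2 + 29*s - 6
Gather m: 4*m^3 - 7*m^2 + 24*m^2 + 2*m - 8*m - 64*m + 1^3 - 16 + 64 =4*m^3 + 17*m^2 - 70*m + 49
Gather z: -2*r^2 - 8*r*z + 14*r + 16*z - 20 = -2*r^2 + 14*r + z*(16 - 8*r) - 20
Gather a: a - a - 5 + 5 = 0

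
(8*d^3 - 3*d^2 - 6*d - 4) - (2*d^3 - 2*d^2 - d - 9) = 6*d^3 - d^2 - 5*d + 5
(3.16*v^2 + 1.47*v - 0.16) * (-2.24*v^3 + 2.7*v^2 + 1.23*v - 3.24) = -7.0784*v^5 + 5.2392*v^4 + 8.2142*v^3 - 8.8623*v^2 - 4.9596*v + 0.5184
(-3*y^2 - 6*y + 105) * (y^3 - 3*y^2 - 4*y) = -3*y^5 + 3*y^4 + 135*y^3 - 291*y^2 - 420*y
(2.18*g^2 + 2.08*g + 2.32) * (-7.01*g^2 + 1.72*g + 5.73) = -15.2818*g^4 - 10.8312*g^3 - 0.194199999999995*g^2 + 15.9088*g + 13.2936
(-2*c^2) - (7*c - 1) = -2*c^2 - 7*c + 1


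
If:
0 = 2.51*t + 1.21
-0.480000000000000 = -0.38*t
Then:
No Solution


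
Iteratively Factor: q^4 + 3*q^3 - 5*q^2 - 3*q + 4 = (q - 1)*(q^3 + 4*q^2 - q - 4) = (q - 1)^2*(q^2 + 5*q + 4) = (q - 1)^2*(q + 4)*(q + 1)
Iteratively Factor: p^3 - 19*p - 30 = (p + 2)*(p^2 - 2*p - 15) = (p - 5)*(p + 2)*(p + 3)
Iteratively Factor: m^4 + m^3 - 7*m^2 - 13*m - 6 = (m + 1)*(m^3 - 7*m - 6) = (m - 3)*(m + 1)*(m^2 + 3*m + 2) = (m - 3)*(m + 1)*(m + 2)*(m + 1)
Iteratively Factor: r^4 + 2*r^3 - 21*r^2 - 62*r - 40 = (r + 4)*(r^3 - 2*r^2 - 13*r - 10) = (r + 2)*(r + 4)*(r^2 - 4*r - 5) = (r - 5)*(r + 2)*(r + 4)*(r + 1)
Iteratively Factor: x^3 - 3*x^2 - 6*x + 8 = (x - 4)*(x^2 + x - 2) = (x - 4)*(x - 1)*(x + 2)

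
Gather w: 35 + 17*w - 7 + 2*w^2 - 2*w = 2*w^2 + 15*w + 28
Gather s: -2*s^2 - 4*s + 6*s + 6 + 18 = -2*s^2 + 2*s + 24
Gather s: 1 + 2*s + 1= 2*s + 2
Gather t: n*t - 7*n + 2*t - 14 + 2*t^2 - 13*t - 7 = -7*n + 2*t^2 + t*(n - 11) - 21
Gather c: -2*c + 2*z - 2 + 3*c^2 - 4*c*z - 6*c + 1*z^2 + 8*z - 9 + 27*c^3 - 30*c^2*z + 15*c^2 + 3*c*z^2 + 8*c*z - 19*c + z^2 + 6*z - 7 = 27*c^3 + c^2*(18 - 30*z) + c*(3*z^2 + 4*z - 27) + 2*z^2 + 16*z - 18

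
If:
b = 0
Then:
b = 0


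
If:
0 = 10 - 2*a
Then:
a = 5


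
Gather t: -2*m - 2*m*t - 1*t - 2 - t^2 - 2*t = -2*m - t^2 + t*(-2*m - 3) - 2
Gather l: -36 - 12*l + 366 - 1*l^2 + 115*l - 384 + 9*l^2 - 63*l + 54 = 8*l^2 + 40*l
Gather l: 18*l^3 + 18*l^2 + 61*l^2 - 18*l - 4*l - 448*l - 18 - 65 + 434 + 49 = 18*l^3 + 79*l^2 - 470*l + 400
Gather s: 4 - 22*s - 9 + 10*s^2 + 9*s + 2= 10*s^2 - 13*s - 3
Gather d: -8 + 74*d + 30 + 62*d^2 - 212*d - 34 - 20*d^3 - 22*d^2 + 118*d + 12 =-20*d^3 + 40*d^2 - 20*d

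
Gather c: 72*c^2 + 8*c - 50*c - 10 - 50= 72*c^2 - 42*c - 60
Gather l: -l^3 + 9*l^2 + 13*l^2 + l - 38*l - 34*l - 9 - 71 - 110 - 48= -l^3 + 22*l^2 - 71*l - 238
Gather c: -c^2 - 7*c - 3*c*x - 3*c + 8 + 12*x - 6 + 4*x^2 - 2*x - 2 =-c^2 + c*(-3*x - 10) + 4*x^2 + 10*x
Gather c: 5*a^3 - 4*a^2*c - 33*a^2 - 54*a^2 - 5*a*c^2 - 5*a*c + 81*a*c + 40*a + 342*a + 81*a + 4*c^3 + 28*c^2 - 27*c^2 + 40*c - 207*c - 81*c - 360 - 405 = 5*a^3 - 87*a^2 + 463*a + 4*c^3 + c^2*(1 - 5*a) + c*(-4*a^2 + 76*a - 248) - 765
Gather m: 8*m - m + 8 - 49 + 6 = 7*m - 35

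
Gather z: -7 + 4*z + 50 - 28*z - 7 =36 - 24*z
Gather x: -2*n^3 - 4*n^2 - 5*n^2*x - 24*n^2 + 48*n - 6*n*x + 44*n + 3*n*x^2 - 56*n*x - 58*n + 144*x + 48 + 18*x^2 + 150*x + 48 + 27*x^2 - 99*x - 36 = -2*n^3 - 28*n^2 + 34*n + x^2*(3*n + 45) + x*(-5*n^2 - 62*n + 195) + 60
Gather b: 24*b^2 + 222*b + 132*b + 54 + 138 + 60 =24*b^2 + 354*b + 252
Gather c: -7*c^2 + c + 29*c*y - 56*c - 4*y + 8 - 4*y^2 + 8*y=-7*c^2 + c*(29*y - 55) - 4*y^2 + 4*y + 8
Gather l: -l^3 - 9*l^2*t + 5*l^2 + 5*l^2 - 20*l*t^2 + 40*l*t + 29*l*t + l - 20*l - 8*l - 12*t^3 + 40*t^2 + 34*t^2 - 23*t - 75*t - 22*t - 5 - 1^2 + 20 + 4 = -l^3 + l^2*(10 - 9*t) + l*(-20*t^2 + 69*t - 27) - 12*t^3 + 74*t^2 - 120*t + 18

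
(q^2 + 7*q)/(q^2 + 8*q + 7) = q/(q + 1)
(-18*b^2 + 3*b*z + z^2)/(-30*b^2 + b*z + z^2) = (-3*b + z)/(-5*b + z)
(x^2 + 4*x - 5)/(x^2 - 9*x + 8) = (x + 5)/(x - 8)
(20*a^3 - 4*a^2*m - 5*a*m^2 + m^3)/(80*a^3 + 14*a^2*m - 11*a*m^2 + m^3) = (2*a - m)/(8*a - m)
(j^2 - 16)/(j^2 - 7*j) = (j^2 - 16)/(j*(j - 7))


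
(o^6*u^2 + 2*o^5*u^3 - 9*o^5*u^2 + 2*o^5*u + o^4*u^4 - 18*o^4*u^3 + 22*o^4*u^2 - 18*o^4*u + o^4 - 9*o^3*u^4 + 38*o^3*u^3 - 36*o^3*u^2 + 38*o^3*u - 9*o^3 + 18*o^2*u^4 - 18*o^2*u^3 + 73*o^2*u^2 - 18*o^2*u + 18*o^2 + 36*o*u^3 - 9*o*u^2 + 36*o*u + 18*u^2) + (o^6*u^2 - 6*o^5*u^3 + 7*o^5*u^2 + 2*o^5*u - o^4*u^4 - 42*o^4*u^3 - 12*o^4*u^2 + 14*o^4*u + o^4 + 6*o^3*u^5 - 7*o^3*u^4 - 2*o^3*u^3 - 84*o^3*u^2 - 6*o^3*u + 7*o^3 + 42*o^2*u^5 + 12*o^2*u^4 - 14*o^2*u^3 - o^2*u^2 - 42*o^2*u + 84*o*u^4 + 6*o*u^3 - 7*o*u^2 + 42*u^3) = 2*o^6*u^2 - 4*o^5*u^3 - 2*o^5*u^2 + 4*o^5*u - 60*o^4*u^3 + 10*o^4*u^2 - 4*o^4*u + 2*o^4 + 6*o^3*u^5 - 16*o^3*u^4 + 36*o^3*u^3 - 120*o^3*u^2 + 32*o^3*u - 2*o^3 + 42*o^2*u^5 + 30*o^2*u^4 - 32*o^2*u^3 + 72*o^2*u^2 - 60*o^2*u + 18*o^2 + 84*o*u^4 + 42*o*u^3 - 16*o*u^2 + 36*o*u + 42*u^3 + 18*u^2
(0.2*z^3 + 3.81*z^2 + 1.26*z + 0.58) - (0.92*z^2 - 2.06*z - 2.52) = 0.2*z^3 + 2.89*z^2 + 3.32*z + 3.1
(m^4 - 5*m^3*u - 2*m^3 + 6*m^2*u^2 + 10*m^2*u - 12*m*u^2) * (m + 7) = m^5 - 5*m^4*u + 5*m^4 + 6*m^3*u^2 - 25*m^3*u - 14*m^3 + 30*m^2*u^2 + 70*m^2*u - 84*m*u^2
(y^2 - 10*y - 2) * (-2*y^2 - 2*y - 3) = -2*y^4 + 18*y^3 + 21*y^2 + 34*y + 6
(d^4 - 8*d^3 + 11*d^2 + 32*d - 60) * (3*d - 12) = 3*d^5 - 36*d^4 + 129*d^3 - 36*d^2 - 564*d + 720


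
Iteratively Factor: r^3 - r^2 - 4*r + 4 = (r - 2)*(r^2 + r - 2) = (r - 2)*(r + 2)*(r - 1)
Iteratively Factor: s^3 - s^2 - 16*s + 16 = (s + 4)*(s^2 - 5*s + 4) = (s - 1)*(s + 4)*(s - 4)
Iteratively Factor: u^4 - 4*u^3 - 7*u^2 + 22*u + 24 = (u + 1)*(u^3 - 5*u^2 - 2*u + 24) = (u - 4)*(u + 1)*(u^2 - u - 6) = (u - 4)*(u - 3)*(u + 1)*(u + 2)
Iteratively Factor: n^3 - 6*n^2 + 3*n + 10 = (n - 5)*(n^2 - n - 2) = (n - 5)*(n - 2)*(n + 1)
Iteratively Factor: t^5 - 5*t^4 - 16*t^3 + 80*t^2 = (t)*(t^4 - 5*t^3 - 16*t^2 + 80*t) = t*(t - 4)*(t^3 - t^2 - 20*t) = t*(t - 5)*(t - 4)*(t^2 + 4*t) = t^2*(t - 5)*(t - 4)*(t + 4)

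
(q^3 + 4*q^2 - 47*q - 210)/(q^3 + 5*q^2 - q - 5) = (q^2 - q - 42)/(q^2 - 1)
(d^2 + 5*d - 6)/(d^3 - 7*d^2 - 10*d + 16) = (d + 6)/(d^2 - 6*d - 16)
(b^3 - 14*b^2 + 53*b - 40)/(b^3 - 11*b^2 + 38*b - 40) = (b^2 - 9*b + 8)/(b^2 - 6*b + 8)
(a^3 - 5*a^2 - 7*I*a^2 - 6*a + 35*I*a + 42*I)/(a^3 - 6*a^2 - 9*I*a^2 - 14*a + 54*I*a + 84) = (a + 1)/(a - 2*I)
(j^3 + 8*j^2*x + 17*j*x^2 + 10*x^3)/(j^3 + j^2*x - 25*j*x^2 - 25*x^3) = (-j - 2*x)/(-j + 5*x)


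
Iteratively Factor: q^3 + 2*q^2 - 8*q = (q)*(q^2 + 2*q - 8) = q*(q - 2)*(q + 4)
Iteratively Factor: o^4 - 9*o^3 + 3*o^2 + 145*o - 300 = (o + 4)*(o^3 - 13*o^2 + 55*o - 75) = (o - 3)*(o + 4)*(o^2 - 10*o + 25) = (o - 5)*(o - 3)*(o + 4)*(o - 5)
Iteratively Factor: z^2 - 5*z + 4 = (z - 1)*(z - 4)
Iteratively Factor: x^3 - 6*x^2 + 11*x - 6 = (x - 1)*(x^2 - 5*x + 6) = (x - 2)*(x - 1)*(x - 3)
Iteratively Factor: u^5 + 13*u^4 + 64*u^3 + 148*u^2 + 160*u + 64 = (u + 2)*(u^4 + 11*u^3 + 42*u^2 + 64*u + 32) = (u + 2)*(u + 4)*(u^3 + 7*u^2 + 14*u + 8) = (u + 2)*(u + 4)^2*(u^2 + 3*u + 2) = (u + 2)^2*(u + 4)^2*(u + 1)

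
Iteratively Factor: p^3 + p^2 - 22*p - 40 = (p + 4)*(p^2 - 3*p - 10) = (p - 5)*(p + 4)*(p + 2)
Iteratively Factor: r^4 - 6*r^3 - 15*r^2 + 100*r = (r - 5)*(r^3 - r^2 - 20*r) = r*(r - 5)*(r^2 - r - 20) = r*(r - 5)*(r + 4)*(r - 5)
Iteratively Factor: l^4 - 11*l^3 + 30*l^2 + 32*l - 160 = (l - 4)*(l^3 - 7*l^2 + 2*l + 40) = (l - 5)*(l - 4)*(l^2 - 2*l - 8) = (l - 5)*(l - 4)*(l + 2)*(l - 4)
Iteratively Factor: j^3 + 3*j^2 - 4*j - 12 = (j + 3)*(j^2 - 4) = (j - 2)*(j + 3)*(j + 2)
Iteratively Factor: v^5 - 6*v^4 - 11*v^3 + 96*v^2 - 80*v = (v - 5)*(v^4 - v^3 - 16*v^2 + 16*v) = (v - 5)*(v + 4)*(v^3 - 5*v^2 + 4*v) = (v - 5)*(v - 4)*(v + 4)*(v^2 - v) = v*(v - 5)*(v - 4)*(v + 4)*(v - 1)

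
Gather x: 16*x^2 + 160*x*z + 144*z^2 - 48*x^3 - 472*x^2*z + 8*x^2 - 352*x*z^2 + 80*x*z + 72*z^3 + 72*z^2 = -48*x^3 + x^2*(24 - 472*z) + x*(-352*z^2 + 240*z) + 72*z^3 + 216*z^2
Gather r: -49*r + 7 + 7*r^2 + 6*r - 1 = 7*r^2 - 43*r + 6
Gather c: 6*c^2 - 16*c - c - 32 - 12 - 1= 6*c^2 - 17*c - 45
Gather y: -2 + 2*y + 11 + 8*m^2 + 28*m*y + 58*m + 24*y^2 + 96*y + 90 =8*m^2 + 58*m + 24*y^2 + y*(28*m + 98) + 99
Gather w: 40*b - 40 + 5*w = 40*b + 5*w - 40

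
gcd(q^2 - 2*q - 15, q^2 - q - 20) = q - 5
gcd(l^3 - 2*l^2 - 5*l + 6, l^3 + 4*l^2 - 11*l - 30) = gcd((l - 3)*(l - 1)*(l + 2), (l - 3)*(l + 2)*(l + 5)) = l^2 - l - 6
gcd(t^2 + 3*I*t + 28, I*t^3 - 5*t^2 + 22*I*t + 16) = 1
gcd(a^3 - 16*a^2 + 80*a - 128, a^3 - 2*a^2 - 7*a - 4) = a - 4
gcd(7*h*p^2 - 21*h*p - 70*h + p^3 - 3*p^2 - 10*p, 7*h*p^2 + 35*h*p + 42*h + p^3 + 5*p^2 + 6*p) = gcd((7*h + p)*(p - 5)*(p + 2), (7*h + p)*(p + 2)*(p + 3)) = 7*h*p + 14*h + p^2 + 2*p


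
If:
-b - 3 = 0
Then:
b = -3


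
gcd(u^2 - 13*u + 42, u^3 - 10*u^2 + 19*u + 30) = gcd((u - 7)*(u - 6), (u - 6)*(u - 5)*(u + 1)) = u - 6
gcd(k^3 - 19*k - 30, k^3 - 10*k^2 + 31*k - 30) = k - 5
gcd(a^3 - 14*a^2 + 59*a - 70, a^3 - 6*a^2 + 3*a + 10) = a^2 - 7*a + 10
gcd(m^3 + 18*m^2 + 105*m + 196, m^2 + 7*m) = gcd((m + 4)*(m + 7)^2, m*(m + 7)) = m + 7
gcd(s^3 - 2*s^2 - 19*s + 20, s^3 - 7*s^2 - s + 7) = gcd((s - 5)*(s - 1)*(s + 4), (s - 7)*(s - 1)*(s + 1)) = s - 1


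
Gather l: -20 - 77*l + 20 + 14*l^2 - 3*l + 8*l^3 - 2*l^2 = 8*l^3 + 12*l^2 - 80*l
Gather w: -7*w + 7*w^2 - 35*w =7*w^2 - 42*w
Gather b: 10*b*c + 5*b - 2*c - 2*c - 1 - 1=b*(10*c + 5) - 4*c - 2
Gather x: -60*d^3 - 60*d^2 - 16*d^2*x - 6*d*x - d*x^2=-60*d^3 - 60*d^2 - d*x^2 + x*(-16*d^2 - 6*d)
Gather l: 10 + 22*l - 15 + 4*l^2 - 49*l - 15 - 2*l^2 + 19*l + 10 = 2*l^2 - 8*l - 10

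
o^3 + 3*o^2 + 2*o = o*(o + 1)*(o + 2)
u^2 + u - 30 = (u - 5)*(u + 6)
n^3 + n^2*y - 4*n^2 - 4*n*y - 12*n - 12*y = (n - 6)*(n + 2)*(n + y)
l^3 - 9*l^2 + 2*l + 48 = (l - 8)*(l - 3)*(l + 2)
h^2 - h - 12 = (h - 4)*(h + 3)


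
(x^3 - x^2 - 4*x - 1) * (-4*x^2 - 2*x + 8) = -4*x^5 + 2*x^4 + 26*x^3 + 4*x^2 - 30*x - 8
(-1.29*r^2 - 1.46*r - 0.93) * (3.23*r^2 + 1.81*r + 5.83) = -4.1667*r^4 - 7.0507*r^3 - 13.1672*r^2 - 10.1951*r - 5.4219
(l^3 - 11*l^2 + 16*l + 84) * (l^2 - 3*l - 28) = l^5 - 14*l^4 + 21*l^3 + 344*l^2 - 700*l - 2352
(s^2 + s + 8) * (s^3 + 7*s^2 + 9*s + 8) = s^5 + 8*s^4 + 24*s^3 + 73*s^2 + 80*s + 64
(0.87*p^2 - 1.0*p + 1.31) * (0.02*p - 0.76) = 0.0174*p^3 - 0.6812*p^2 + 0.7862*p - 0.9956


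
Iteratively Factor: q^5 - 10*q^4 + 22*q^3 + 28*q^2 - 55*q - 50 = (q + 1)*(q^4 - 11*q^3 + 33*q^2 - 5*q - 50) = (q + 1)^2*(q^3 - 12*q^2 + 45*q - 50) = (q - 2)*(q + 1)^2*(q^2 - 10*q + 25) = (q - 5)*(q - 2)*(q + 1)^2*(q - 5)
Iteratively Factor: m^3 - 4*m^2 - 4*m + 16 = (m - 4)*(m^2 - 4) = (m - 4)*(m - 2)*(m + 2)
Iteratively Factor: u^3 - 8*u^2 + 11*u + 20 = (u - 5)*(u^2 - 3*u - 4) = (u - 5)*(u - 4)*(u + 1)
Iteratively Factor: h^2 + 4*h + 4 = (h + 2)*(h + 2)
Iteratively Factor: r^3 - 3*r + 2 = (r - 1)*(r^2 + r - 2) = (r - 1)*(r + 2)*(r - 1)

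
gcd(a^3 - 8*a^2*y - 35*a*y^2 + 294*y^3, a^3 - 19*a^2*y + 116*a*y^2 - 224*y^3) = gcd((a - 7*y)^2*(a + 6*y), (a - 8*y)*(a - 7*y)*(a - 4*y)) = -a + 7*y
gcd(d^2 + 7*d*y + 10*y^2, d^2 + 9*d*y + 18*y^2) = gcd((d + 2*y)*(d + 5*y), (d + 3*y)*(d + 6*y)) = 1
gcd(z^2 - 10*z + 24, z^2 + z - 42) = z - 6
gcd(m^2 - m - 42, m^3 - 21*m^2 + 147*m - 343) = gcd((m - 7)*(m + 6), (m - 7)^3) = m - 7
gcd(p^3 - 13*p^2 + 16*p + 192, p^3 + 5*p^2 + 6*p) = p + 3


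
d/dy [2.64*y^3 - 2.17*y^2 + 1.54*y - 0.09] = 7.92*y^2 - 4.34*y + 1.54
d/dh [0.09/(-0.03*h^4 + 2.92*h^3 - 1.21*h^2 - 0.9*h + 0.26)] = (0.0108*h^3 - 0.7884*h^2 + 0.2178*h + 0.081)/(0.03*h^4 - 2.92*h^3 + 1.21*h^2 + 0.9*h - 0.26)^2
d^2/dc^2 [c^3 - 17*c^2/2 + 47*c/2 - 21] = 6*c - 17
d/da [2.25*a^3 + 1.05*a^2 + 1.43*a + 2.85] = 6.75*a^2 + 2.1*a + 1.43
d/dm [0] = 0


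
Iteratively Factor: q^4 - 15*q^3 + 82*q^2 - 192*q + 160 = (q - 5)*(q^3 - 10*q^2 + 32*q - 32) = (q - 5)*(q - 2)*(q^2 - 8*q + 16) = (q - 5)*(q - 4)*(q - 2)*(q - 4)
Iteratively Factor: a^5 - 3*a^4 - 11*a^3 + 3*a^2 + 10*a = (a - 1)*(a^4 - 2*a^3 - 13*a^2 - 10*a) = (a - 1)*(a + 2)*(a^3 - 4*a^2 - 5*a) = (a - 1)*(a + 1)*(a + 2)*(a^2 - 5*a) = (a - 5)*(a - 1)*(a + 1)*(a + 2)*(a)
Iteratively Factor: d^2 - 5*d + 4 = (d - 1)*(d - 4)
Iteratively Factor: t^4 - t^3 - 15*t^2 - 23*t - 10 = (t - 5)*(t^3 + 4*t^2 + 5*t + 2) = (t - 5)*(t + 1)*(t^2 + 3*t + 2) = (t - 5)*(t + 1)*(t + 2)*(t + 1)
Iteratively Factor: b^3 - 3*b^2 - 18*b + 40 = (b - 5)*(b^2 + 2*b - 8) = (b - 5)*(b - 2)*(b + 4)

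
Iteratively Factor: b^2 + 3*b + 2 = (b + 1)*(b + 2)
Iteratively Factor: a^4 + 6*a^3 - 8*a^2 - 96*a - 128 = (a + 4)*(a^3 + 2*a^2 - 16*a - 32) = (a + 2)*(a + 4)*(a^2 - 16) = (a - 4)*(a + 2)*(a + 4)*(a + 4)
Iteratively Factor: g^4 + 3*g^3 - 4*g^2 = (g - 1)*(g^3 + 4*g^2) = g*(g - 1)*(g^2 + 4*g) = g^2*(g - 1)*(g + 4)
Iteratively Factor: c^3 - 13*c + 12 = (c - 1)*(c^2 + c - 12) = (c - 1)*(c + 4)*(c - 3)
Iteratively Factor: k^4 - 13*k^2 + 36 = (k - 3)*(k^3 + 3*k^2 - 4*k - 12) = (k - 3)*(k - 2)*(k^2 + 5*k + 6) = (k - 3)*(k - 2)*(k + 2)*(k + 3)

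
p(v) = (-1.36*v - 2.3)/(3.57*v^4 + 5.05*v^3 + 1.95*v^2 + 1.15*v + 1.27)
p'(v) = (-1.36*v - 2.3)*(-14.28*v^3 - 15.15*v^2 - 3.9*v - 1.15)/(3.57*v^4 + 5.05*v^3 + 1.95*v^2 + 1.15*v + 1.27)^2 - 1.36/(3.57*v^4 + 5.05*v^3 + 1.95*v^2 + 1.15*v + 1.27) = (14.5656*v^4 + 46.58*v^3 + 37.497*v^2 + 8.97*v + 0.9178)/(12.7449*v^8 + 36.057*v^7 + 39.4255*v^6 + 27.906*v^5 + 24.4853*v^4 + 17.312*v^3 + 6.2755*v^2 + 2.921*v + 1.6129)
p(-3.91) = 0.01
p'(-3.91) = 0.00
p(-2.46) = 0.02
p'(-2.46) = 0.01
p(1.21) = -0.18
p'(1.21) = 0.37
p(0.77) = -0.49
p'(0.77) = 1.20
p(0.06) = -1.77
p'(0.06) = 0.88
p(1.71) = -0.07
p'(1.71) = 0.12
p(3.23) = -0.01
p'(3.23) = 0.01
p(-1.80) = 0.01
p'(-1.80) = -0.07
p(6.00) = -0.00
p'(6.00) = 0.00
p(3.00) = -0.01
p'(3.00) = 0.01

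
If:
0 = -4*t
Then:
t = 0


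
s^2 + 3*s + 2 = (s + 1)*(s + 2)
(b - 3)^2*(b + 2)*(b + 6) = b^4 + 2*b^3 - 27*b^2 + 108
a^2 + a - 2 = (a - 1)*(a + 2)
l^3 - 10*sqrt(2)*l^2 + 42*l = l*(l - 7*sqrt(2))*(l - 3*sqrt(2))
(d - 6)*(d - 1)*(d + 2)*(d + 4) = d^4 - d^3 - 28*d^2 - 20*d + 48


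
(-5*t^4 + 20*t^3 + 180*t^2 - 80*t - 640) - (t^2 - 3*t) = -5*t^4 + 20*t^3 + 179*t^2 - 77*t - 640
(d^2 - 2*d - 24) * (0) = 0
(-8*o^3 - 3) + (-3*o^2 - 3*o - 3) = -8*o^3 - 3*o^2 - 3*o - 6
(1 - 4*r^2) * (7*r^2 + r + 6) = -28*r^4 - 4*r^3 - 17*r^2 + r + 6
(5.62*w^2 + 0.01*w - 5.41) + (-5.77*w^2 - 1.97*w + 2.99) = -0.149999999999999*w^2 - 1.96*w - 2.42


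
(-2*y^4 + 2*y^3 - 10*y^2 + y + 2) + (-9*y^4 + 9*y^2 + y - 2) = -11*y^4 + 2*y^3 - y^2 + 2*y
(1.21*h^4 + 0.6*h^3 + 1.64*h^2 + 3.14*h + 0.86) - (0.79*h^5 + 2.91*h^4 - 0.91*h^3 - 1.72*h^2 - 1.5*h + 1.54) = -0.79*h^5 - 1.7*h^4 + 1.51*h^3 + 3.36*h^2 + 4.64*h - 0.68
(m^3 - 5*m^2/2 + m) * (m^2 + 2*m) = m^5 - m^4/2 - 4*m^3 + 2*m^2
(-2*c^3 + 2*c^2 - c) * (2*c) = -4*c^4 + 4*c^3 - 2*c^2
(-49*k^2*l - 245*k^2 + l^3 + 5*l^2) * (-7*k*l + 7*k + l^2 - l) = 343*k^3*l^2 + 1372*k^3*l - 1715*k^3 - 49*k^2*l^3 - 196*k^2*l^2 + 245*k^2*l - 7*k*l^4 - 28*k*l^3 + 35*k*l^2 + l^5 + 4*l^4 - 5*l^3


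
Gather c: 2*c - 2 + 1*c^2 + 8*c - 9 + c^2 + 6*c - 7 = 2*c^2 + 16*c - 18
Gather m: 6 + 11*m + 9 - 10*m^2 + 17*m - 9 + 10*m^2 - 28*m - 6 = 0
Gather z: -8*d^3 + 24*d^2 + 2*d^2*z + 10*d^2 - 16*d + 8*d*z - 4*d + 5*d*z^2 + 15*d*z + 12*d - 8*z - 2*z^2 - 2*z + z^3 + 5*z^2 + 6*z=-8*d^3 + 34*d^2 - 8*d + z^3 + z^2*(5*d + 3) + z*(2*d^2 + 23*d - 4)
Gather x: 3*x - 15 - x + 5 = 2*x - 10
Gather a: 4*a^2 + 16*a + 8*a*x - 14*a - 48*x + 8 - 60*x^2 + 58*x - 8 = 4*a^2 + a*(8*x + 2) - 60*x^2 + 10*x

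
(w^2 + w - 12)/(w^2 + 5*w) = (w^2 + w - 12)/(w*(w + 5))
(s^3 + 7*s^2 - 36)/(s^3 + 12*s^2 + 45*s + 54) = (s - 2)/(s + 3)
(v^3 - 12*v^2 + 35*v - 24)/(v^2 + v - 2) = (v^2 - 11*v + 24)/(v + 2)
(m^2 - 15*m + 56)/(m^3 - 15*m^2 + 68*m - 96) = (m - 7)/(m^2 - 7*m + 12)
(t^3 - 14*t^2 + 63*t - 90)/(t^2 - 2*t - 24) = (t^2 - 8*t + 15)/(t + 4)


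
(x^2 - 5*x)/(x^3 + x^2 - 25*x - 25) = x/(x^2 + 6*x + 5)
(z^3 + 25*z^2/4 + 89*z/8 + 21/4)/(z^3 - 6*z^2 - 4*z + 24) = (8*z^2 + 34*z + 21)/(8*(z^2 - 8*z + 12))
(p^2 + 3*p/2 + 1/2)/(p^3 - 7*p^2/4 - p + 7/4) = 2*(2*p + 1)/(4*p^2 - 11*p + 7)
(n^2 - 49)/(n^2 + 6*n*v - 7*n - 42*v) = (n + 7)/(n + 6*v)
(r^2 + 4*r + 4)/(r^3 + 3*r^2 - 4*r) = (r^2 + 4*r + 4)/(r*(r^2 + 3*r - 4))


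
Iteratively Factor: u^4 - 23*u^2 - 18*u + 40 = (u - 5)*(u^3 + 5*u^2 + 2*u - 8) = (u - 5)*(u + 2)*(u^2 + 3*u - 4) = (u - 5)*(u + 2)*(u + 4)*(u - 1)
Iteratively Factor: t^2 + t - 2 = (t - 1)*(t + 2)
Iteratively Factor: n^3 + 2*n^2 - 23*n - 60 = (n + 3)*(n^2 - n - 20) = (n + 3)*(n + 4)*(n - 5)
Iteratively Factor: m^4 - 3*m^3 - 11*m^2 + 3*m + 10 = (m - 1)*(m^3 - 2*m^2 - 13*m - 10) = (m - 1)*(m + 2)*(m^2 - 4*m - 5) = (m - 5)*(m - 1)*(m + 2)*(m + 1)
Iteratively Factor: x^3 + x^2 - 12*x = (x)*(x^2 + x - 12) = x*(x + 4)*(x - 3)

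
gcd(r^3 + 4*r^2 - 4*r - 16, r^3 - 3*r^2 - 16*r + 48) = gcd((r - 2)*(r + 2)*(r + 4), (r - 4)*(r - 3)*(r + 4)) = r + 4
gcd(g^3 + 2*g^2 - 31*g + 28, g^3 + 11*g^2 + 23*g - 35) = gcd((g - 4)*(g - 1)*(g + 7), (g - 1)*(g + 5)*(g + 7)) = g^2 + 6*g - 7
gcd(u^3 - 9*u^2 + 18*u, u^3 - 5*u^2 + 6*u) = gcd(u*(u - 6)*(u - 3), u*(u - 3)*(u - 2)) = u^2 - 3*u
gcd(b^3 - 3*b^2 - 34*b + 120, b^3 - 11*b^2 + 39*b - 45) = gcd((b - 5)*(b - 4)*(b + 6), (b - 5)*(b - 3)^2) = b - 5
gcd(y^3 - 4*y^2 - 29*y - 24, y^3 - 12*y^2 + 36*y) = 1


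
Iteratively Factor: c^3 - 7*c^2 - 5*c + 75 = (c - 5)*(c^2 - 2*c - 15) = (c - 5)^2*(c + 3)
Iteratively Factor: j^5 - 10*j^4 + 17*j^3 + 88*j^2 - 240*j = (j - 4)*(j^4 - 6*j^3 - 7*j^2 + 60*j) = (j - 4)*(j + 3)*(j^3 - 9*j^2 + 20*j) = (j - 5)*(j - 4)*(j + 3)*(j^2 - 4*j) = (j - 5)*(j - 4)^2*(j + 3)*(j)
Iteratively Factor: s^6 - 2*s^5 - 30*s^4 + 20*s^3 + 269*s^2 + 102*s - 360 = (s + 3)*(s^5 - 5*s^4 - 15*s^3 + 65*s^2 + 74*s - 120) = (s - 5)*(s + 3)*(s^4 - 15*s^2 - 10*s + 24) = (s - 5)*(s + 3)^2*(s^3 - 3*s^2 - 6*s + 8) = (s - 5)*(s + 2)*(s + 3)^2*(s^2 - 5*s + 4) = (s - 5)*(s - 4)*(s + 2)*(s + 3)^2*(s - 1)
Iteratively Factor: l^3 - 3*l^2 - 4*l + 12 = (l + 2)*(l^2 - 5*l + 6) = (l - 2)*(l + 2)*(l - 3)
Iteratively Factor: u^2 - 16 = (u - 4)*(u + 4)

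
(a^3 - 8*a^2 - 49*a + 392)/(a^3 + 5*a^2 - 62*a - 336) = (a - 7)/(a + 6)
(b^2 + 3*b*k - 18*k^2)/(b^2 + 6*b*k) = (b - 3*k)/b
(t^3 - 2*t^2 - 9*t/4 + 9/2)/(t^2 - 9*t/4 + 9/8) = 2*(2*t^2 - t - 6)/(4*t - 3)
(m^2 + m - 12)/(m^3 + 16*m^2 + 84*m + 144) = (m - 3)/(m^2 + 12*m + 36)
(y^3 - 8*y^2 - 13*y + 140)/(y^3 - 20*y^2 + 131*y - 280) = (y + 4)/(y - 8)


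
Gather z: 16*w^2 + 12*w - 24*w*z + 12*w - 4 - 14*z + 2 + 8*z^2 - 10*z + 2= 16*w^2 + 24*w + 8*z^2 + z*(-24*w - 24)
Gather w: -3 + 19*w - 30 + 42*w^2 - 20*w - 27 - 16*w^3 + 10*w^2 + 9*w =-16*w^3 + 52*w^2 + 8*w - 60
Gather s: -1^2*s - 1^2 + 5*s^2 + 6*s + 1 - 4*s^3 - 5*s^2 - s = -4*s^3 + 4*s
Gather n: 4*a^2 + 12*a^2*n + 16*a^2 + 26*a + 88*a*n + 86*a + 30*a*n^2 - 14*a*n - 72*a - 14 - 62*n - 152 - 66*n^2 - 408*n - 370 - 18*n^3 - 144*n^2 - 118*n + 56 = 20*a^2 + 40*a - 18*n^3 + n^2*(30*a - 210) + n*(12*a^2 + 74*a - 588) - 480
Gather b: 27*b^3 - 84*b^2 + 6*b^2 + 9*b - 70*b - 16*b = 27*b^3 - 78*b^2 - 77*b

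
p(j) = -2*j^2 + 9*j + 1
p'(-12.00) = 57.00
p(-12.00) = -395.00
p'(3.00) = -3.00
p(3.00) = 10.00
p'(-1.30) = 14.20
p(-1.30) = -14.08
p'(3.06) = -3.24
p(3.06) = 9.81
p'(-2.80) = 20.20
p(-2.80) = -39.88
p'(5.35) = -12.40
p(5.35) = -8.09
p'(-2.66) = 19.64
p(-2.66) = -37.09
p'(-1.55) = 15.20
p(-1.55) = -17.76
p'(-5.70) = 31.80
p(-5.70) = -115.28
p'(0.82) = 5.72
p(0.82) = 7.04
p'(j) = 9 - 4*j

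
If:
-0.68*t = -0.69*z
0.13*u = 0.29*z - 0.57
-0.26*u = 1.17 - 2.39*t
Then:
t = 0.02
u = -4.35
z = 0.02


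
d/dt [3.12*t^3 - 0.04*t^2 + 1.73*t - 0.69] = 9.36*t^2 - 0.08*t + 1.73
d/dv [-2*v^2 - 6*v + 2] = -4*v - 6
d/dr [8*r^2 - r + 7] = 16*r - 1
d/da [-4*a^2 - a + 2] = -8*a - 1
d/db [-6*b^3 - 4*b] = -18*b^2 - 4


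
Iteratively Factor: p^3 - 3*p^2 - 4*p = (p)*(p^2 - 3*p - 4) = p*(p - 4)*(p + 1)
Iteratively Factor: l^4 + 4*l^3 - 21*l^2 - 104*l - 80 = (l + 4)*(l^3 - 21*l - 20) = (l + 4)^2*(l^2 - 4*l - 5) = (l - 5)*(l + 4)^2*(l + 1)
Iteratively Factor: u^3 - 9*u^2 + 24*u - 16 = (u - 4)*(u^2 - 5*u + 4) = (u - 4)*(u - 1)*(u - 4)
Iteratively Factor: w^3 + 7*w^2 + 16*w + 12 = (w + 2)*(w^2 + 5*w + 6) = (w + 2)^2*(w + 3)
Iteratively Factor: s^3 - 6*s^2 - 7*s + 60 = (s - 5)*(s^2 - s - 12) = (s - 5)*(s + 3)*(s - 4)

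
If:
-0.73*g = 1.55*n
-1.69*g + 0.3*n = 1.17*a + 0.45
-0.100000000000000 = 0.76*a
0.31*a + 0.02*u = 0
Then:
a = -0.13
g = -0.16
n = 0.08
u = 2.04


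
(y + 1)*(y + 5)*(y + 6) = y^3 + 12*y^2 + 41*y + 30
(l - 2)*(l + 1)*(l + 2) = l^3 + l^2 - 4*l - 4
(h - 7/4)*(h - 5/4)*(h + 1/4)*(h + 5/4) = h^4 - 3*h^3/2 - 2*h^2 + 75*h/32 + 175/256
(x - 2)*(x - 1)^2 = x^3 - 4*x^2 + 5*x - 2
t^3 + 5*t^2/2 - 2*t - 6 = (t - 3/2)*(t + 2)^2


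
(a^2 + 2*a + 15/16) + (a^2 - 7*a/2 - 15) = 2*a^2 - 3*a/2 - 225/16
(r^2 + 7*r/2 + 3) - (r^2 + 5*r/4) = 9*r/4 + 3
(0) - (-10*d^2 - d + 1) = 10*d^2 + d - 1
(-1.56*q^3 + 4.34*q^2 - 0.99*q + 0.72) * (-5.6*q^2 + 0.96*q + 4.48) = 8.736*q^5 - 25.8016*q^4 + 2.7216*q^3 + 14.4608*q^2 - 3.744*q + 3.2256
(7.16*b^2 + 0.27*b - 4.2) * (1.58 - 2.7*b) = -19.332*b^3 + 10.5838*b^2 + 11.7666*b - 6.636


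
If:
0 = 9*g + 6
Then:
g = -2/3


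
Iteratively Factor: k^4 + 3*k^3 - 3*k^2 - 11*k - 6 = (k + 3)*(k^3 - 3*k - 2) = (k + 1)*(k + 3)*(k^2 - k - 2) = (k + 1)^2*(k + 3)*(k - 2)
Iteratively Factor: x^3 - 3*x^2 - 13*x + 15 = (x - 5)*(x^2 + 2*x - 3) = (x - 5)*(x + 3)*(x - 1)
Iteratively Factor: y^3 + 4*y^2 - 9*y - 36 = (y - 3)*(y^2 + 7*y + 12) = (y - 3)*(y + 4)*(y + 3)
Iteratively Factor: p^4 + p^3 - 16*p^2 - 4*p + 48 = (p + 4)*(p^3 - 3*p^2 - 4*p + 12) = (p - 2)*(p + 4)*(p^2 - p - 6) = (p - 2)*(p + 2)*(p + 4)*(p - 3)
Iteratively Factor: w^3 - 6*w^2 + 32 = (w - 4)*(w^2 - 2*w - 8) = (w - 4)*(w + 2)*(w - 4)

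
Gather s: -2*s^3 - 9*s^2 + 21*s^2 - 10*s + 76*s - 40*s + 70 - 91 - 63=-2*s^3 + 12*s^2 + 26*s - 84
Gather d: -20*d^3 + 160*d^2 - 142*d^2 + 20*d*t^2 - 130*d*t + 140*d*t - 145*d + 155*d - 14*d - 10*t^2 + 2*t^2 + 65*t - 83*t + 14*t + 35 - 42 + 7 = -20*d^3 + 18*d^2 + d*(20*t^2 + 10*t - 4) - 8*t^2 - 4*t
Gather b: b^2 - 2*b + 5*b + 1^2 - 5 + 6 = b^2 + 3*b + 2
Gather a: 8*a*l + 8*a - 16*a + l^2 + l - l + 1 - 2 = a*(8*l - 8) + l^2 - 1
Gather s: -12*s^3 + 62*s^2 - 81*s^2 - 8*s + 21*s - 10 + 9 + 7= -12*s^3 - 19*s^2 + 13*s + 6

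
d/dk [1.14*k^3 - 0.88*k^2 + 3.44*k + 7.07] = 3.42*k^2 - 1.76*k + 3.44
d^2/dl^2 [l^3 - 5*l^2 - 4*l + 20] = 6*l - 10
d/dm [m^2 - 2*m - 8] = 2*m - 2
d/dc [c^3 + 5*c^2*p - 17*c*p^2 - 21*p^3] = 3*c^2 + 10*c*p - 17*p^2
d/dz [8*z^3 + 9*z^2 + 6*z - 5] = 24*z^2 + 18*z + 6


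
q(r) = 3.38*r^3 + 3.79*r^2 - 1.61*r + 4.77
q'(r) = 10.14*r^2 + 7.58*r - 1.61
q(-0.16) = 5.11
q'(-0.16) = -2.56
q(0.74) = 7.02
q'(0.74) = 9.55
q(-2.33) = -13.66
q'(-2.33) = 35.78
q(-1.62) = 2.95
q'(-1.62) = 12.72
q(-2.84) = -37.51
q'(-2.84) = 58.65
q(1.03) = 10.83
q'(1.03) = 16.95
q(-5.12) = -341.29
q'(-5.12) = 225.39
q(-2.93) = -43.00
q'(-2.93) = 63.23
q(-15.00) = -10525.83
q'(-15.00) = 2166.19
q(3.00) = 125.31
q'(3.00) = 112.39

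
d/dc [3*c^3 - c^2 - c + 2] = 9*c^2 - 2*c - 1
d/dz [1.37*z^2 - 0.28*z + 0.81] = 2.74*z - 0.28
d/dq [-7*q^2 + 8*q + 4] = 8 - 14*q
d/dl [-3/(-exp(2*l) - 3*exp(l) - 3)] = (-6*exp(l) - 9)*exp(l)/(exp(2*l) + 3*exp(l) + 3)^2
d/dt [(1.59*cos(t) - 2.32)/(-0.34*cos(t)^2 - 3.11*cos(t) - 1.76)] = (-0.5406*cos(t)^2 + 1.5776*cos(t) + 10.0136)*sin(t)/(0.1156*cos(t)^4 + 2.1148*cos(t)^3 + 10.8689*cos(t)^2 + 10.9472*cos(t) + 3.0976)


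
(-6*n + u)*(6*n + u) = -36*n^2 + u^2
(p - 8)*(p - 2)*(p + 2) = p^3 - 8*p^2 - 4*p + 32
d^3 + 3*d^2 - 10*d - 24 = (d - 3)*(d + 2)*(d + 4)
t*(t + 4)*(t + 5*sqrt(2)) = t^3 + 4*t^2 + 5*sqrt(2)*t^2 + 20*sqrt(2)*t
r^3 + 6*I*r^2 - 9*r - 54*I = (r - 3)*(r + 3)*(r + 6*I)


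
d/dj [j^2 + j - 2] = 2*j + 1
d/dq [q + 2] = 1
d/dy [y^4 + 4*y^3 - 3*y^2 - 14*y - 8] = 4*y^3 + 12*y^2 - 6*y - 14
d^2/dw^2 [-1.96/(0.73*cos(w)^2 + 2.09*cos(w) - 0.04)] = (4.177936*(1 - cos(w)^2)^2 + 8.971116*cos(w)^3 + 10.879372*cos(w)^2 - 17.778376*cos(w) - 21.415352)/(0.73*cos(w)^2 + 2.09*cos(w) - 0.04)^3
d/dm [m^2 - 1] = 2*m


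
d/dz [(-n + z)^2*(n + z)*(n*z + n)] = n*(n - z)*((n - z)*(n + z) + (n - z)*(z + 1) - 2*(n + z)*(z + 1))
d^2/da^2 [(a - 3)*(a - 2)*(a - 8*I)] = 6*a - 10 - 16*I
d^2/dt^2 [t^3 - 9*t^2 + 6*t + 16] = 6*t - 18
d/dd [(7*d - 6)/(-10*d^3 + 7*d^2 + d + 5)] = (-70*d^3 + 49*d^2 + 7*d - (7*d - 6)*(-30*d^2 + 14*d + 1) + 35)/(-10*d^3 + 7*d^2 + d + 5)^2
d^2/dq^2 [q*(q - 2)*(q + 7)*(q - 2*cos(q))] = 2*q^3*cos(q) + 12*q^2*sin(q) + 10*q^2*cos(q) + 12*q^2 - 40*sqrt(2)*q*cos(q + pi/4) + 30*q - 56*sin(q) - 20*cos(q) - 28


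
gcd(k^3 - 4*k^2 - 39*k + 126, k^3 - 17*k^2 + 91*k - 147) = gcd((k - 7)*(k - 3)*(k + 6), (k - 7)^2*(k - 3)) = k^2 - 10*k + 21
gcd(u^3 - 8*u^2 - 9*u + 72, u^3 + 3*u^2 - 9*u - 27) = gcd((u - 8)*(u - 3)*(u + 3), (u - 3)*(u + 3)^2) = u^2 - 9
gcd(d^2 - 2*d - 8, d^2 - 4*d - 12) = d + 2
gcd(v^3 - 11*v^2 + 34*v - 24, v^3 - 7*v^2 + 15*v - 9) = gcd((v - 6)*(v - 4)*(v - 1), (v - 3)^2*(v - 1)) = v - 1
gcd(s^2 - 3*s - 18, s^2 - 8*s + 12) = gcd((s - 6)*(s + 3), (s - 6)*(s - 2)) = s - 6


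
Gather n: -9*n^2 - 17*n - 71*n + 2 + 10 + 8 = -9*n^2 - 88*n + 20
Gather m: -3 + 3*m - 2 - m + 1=2*m - 4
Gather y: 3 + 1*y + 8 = y + 11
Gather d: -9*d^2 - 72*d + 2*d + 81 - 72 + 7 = -9*d^2 - 70*d + 16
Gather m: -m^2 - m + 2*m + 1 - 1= -m^2 + m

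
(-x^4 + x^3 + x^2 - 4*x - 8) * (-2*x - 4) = 2*x^5 + 2*x^4 - 6*x^3 + 4*x^2 + 32*x + 32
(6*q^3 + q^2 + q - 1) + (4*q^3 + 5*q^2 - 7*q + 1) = 10*q^3 + 6*q^2 - 6*q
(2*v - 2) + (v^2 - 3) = v^2 + 2*v - 5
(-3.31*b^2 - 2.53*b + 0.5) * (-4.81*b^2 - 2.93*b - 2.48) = 15.9211*b^4 + 21.8676*b^3 + 13.2167*b^2 + 4.8094*b - 1.24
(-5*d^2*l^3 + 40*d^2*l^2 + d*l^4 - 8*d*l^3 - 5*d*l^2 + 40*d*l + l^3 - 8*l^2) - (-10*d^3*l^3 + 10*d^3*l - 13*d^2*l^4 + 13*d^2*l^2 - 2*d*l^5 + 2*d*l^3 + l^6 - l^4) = 10*d^3*l^3 - 10*d^3*l + 13*d^2*l^4 - 5*d^2*l^3 + 27*d^2*l^2 + 2*d*l^5 + d*l^4 - 10*d*l^3 - 5*d*l^2 + 40*d*l - l^6 + l^4 + l^3 - 8*l^2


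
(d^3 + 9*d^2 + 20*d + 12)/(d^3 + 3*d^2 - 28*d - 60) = (d + 1)/(d - 5)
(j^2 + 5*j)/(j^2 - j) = (j + 5)/(j - 1)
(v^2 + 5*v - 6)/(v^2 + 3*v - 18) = (v - 1)/(v - 3)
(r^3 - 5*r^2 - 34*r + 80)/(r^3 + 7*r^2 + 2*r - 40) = (r - 8)/(r + 4)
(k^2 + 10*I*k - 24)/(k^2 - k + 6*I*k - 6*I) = (k + 4*I)/(k - 1)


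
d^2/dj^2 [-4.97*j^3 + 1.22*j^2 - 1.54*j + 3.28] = 2.44 - 29.82*j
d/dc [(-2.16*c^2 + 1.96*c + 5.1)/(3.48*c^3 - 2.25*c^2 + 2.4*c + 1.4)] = (7.5168*c^4 - 13.6416*c^3 - 54.018*c^2 + 16.902*c - 9.496)/(12.1104*c^6 - 15.66*c^5 + 21.7665*c^4 - 1.056*c^3 - 0.54*c^2 + 6.72*c + 1.96)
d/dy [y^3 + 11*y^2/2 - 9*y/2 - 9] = 3*y^2 + 11*y - 9/2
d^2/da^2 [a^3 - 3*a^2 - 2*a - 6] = 6*a - 6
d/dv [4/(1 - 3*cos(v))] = -12*sin(v)/(3*cos(v) - 1)^2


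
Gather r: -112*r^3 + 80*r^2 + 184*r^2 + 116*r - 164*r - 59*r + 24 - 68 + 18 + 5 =-112*r^3 + 264*r^2 - 107*r - 21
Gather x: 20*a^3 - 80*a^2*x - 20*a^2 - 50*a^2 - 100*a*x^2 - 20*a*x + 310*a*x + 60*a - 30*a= 20*a^3 - 70*a^2 - 100*a*x^2 + 30*a + x*(-80*a^2 + 290*a)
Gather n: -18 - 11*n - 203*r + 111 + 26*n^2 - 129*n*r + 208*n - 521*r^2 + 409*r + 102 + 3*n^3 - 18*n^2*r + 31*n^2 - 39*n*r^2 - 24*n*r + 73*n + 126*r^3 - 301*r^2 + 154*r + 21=3*n^3 + n^2*(57 - 18*r) + n*(-39*r^2 - 153*r + 270) + 126*r^3 - 822*r^2 + 360*r + 216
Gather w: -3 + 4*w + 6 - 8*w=3 - 4*w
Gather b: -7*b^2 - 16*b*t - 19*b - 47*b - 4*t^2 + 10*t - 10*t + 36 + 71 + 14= -7*b^2 + b*(-16*t - 66) - 4*t^2 + 121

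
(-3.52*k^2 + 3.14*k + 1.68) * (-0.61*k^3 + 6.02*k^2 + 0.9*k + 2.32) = 2.1472*k^5 - 23.1058*k^4 + 14.71*k^3 + 4.7732*k^2 + 8.7968*k + 3.8976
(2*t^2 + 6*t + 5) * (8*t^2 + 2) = 16*t^4 + 48*t^3 + 44*t^2 + 12*t + 10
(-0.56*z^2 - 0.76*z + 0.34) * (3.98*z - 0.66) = -2.2288*z^3 - 2.6552*z^2 + 1.8548*z - 0.2244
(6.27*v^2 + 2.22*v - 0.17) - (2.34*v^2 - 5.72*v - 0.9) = 3.93*v^2 + 7.94*v + 0.73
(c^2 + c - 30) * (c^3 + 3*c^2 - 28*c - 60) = c^5 + 4*c^4 - 55*c^3 - 178*c^2 + 780*c + 1800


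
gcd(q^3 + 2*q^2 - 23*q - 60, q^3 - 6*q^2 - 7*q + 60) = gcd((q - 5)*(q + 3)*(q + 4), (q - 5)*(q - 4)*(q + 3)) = q^2 - 2*q - 15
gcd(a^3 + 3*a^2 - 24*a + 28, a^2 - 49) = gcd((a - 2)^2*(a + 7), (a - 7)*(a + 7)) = a + 7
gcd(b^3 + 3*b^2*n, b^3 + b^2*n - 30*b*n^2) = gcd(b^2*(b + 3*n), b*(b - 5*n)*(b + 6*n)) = b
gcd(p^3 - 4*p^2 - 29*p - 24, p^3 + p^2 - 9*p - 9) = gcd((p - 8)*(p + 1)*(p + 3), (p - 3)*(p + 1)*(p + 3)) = p^2 + 4*p + 3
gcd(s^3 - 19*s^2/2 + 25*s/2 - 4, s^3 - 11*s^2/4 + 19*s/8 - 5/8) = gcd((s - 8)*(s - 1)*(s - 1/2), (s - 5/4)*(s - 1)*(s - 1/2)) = s^2 - 3*s/2 + 1/2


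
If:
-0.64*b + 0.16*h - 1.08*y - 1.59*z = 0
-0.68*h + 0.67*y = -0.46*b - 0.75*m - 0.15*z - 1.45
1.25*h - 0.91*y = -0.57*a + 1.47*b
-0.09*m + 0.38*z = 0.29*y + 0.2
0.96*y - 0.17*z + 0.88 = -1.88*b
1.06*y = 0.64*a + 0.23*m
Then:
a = 1.25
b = -0.55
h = -1.10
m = -2.74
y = 0.16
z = 0.00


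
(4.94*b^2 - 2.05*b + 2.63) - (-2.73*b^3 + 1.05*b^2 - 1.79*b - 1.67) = 2.73*b^3 + 3.89*b^2 - 0.26*b + 4.3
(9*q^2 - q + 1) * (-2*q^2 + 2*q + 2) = -18*q^4 + 20*q^3 + 14*q^2 + 2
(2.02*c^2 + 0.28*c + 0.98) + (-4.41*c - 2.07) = 2.02*c^2 - 4.13*c - 1.09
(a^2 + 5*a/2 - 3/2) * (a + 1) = a^3 + 7*a^2/2 + a - 3/2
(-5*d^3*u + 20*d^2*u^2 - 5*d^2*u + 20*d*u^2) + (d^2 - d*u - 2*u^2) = -5*d^3*u + 20*d^2*u^2 - 5*d^2*u + d^2 + 20*d*u^2 - d*u - 2*u^2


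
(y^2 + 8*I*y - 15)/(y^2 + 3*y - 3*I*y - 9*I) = (y^2 + 8*I*y - 15)/(y^2 + 3*y*(1 - I) - 9*I)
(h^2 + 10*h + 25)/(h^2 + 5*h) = (h + 5)/h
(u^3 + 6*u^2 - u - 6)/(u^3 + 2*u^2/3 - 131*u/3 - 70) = 3*(u^2 - 1)/(3*u^2 - 16*u - 35)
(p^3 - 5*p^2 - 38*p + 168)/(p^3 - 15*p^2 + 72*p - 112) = (p + 6)/(p - 4)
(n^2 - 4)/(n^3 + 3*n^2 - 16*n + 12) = (n + 2)/(n^2 + 5*n - 6)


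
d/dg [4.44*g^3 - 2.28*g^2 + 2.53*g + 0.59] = 13.32*g^2 - 4.56*g + 2.53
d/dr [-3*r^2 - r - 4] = -6*r - 1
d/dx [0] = 0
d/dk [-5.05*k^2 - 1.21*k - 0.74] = -10.1*k - 1.21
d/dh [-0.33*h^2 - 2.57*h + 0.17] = -0.66*h - 2.57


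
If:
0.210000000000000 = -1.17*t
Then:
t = -0.18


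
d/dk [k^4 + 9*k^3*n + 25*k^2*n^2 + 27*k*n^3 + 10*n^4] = 4*k^3 + 27*k^2*n + 50*k*n^2 + 27*n^3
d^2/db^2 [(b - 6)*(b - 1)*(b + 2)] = 6*b - 10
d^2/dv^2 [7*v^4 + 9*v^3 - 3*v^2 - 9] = 84*v^2 + 54*v - 6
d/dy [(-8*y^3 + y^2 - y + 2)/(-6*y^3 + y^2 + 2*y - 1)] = (-2*y^4 - 44*y^3 + 63*y^2 - 6*y - 3)/(36*y^6 - 12*y^5 - 23*y^4 + 16*y^3 + 2*y^2 - 4*y + 1)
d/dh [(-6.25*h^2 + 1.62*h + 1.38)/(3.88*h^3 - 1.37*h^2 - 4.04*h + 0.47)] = (24.25*h^4 - 12.5712*h^3 + 11.4062*h^2 - 2.0938*h + 6.3366)/(15.0544*h^6 - 10.6312*h^5 - 29.4735*h^4 + 14.7168*h^3 + 15.0338*h^2 - 3.7976*h + 0.2209)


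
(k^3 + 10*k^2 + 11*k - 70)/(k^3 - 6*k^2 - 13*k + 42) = (k^2 + 12*k + 35)/(k^2 - 4*k - 21)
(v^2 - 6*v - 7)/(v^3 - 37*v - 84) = (v + 1)/(v^2 + 7*v + 12)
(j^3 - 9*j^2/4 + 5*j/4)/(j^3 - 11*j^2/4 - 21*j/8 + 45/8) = 2*j*(j - 1)/(2*j^2 - 3*j - 9)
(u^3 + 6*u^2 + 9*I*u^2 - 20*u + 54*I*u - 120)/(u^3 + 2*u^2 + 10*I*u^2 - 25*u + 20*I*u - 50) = (u^2 + u*(6 + 4*I) + 24*I)/(u^2 + u*(2 + 5*I) + 10*I)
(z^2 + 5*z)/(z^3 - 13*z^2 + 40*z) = (z + 5)/(z^2 - 13*z + 40)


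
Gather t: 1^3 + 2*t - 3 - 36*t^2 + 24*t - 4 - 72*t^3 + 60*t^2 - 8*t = -72*t^3 + 24*t^2 + 18*t - 6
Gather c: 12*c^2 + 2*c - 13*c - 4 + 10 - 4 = 12*c^2 - 11*c + 2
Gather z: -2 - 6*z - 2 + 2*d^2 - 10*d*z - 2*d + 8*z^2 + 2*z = 2*d^2 - 2*d + 8*z^2 + z*(-10*d - 4) - 4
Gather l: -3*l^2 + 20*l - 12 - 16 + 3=-3*l^2 + 20*l - 25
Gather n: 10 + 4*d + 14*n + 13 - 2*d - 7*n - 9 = 2*d + 7*n + 14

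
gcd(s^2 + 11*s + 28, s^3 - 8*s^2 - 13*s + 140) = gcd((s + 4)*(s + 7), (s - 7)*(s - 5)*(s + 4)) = s + 4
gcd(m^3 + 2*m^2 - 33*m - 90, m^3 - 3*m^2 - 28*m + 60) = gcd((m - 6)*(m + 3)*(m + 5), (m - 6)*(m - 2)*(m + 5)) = m^2 - m - 30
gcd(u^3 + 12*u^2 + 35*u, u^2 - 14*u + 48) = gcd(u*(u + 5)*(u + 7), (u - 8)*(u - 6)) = 1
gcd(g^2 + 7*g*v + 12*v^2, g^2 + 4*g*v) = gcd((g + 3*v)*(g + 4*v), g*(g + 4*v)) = g + 4*v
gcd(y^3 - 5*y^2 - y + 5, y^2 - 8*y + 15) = y - 5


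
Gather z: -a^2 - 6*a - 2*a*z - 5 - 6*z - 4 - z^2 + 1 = -a^2 - 6*a - z^2 + z*(-2*a - 6) - 8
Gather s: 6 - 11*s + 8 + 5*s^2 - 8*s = 5*s^2 - 19*s + 14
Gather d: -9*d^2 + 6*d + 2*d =-9*d^2 + 8*d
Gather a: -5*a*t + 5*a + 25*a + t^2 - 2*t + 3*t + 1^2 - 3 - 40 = a*(30 - 5*t) + t^2 + t - 42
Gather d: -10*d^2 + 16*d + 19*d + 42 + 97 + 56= -10*d^2 + 35*d + 195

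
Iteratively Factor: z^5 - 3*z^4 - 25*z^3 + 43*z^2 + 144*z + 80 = (z - 5)*(z^4 + 2*z^3 - 15*z^2 - 32*z - 16) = (z - 5)*(z + 1)*(z^3 + z^2 - 16*z - 16) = (z - 5)*(z - 4)*(z + 1)*(z^2 + 5*z + 4) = (z - 5)*(z - 4)*(z + 1)^2*(z + 4)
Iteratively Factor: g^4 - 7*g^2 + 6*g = (g - 1)*(g^3 + g^2 - 6*g) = g*(g - 1)*(g^2 + g - 6) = g*(g - 1)*(g + 3)*(g - 2)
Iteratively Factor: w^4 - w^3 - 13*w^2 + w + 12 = (w - 1)*(w^3 - 13*w - 12) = (w - 4)*(w - 1)*(w^2 + 4*w + 3) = (w - 4)*(w - 1)*(w + 3)*(w + 1)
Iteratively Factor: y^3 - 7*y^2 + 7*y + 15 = (y + 1)*(y^2 - 8*y + 15) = (y - 3)*(y + 1)*(y - 5)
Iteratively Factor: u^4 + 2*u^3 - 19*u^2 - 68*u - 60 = (u + 2)*(u^3 - 19*u - 30) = (u - 5)*(u + 2)*(u^2 + 5*u + 6) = (u - 5)*(u + 2)*(u + 3)*(u + 2)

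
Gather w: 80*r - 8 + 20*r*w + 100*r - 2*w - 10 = 180*r + w*(20*r - 2) - 18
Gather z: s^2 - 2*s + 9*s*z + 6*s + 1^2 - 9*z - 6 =s^2 + 4*s + z*(9*s - 9) - 5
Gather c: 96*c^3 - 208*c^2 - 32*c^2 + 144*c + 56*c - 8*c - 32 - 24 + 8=96*c^3 - 240*c^2 + 192*c - 48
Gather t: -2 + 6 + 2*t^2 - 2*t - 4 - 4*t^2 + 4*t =-2*t^2 + 2*t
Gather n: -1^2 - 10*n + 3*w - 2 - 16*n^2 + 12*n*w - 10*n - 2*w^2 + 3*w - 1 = -16*n^2 + n*(12*w - 20) - 2*w^2 + 6*w - 4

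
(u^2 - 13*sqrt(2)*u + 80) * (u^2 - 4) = u^4 - 13*sqrt(2)*u^3 + 76*u^2 + 52*sqrt(2)*u - 320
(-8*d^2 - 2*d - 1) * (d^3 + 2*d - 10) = -8*d^5 - 2*d^4 - 17*d^3 + 76*d^2 + 18*d + 10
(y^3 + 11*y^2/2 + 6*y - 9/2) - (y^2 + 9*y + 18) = y^3 + 9*y^2/2 - 3*y - 45/2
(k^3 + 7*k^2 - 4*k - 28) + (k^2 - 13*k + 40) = k^3 + 8*k^2 - 17*k + 12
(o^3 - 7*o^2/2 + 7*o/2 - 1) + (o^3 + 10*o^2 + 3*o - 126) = 2*o^3 + 13*o^2/2 + 13*o/2 - 127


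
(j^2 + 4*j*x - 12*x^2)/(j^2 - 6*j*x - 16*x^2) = (-j^2 - 4*j*x + 12*x^2)/(-j^2 + 6*j*x + 16*x^2)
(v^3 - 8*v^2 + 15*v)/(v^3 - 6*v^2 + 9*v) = (v - 5)/(v - 3)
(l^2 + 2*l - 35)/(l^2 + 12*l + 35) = (l - 5)/(l + 5)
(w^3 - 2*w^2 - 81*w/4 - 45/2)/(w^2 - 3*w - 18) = (w^2 + 4*w + 15/4)/(w + 3)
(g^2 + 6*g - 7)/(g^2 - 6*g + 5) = (g + 7)/(g - 5)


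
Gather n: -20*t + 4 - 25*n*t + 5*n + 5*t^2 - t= n*(5 - 25*t) + 5*t^2 - 21*t + 4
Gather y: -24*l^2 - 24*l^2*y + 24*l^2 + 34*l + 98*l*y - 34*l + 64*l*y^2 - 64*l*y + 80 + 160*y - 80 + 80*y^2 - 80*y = y^2*(64*l + 80) + y*(-24*l^2 + 34*l + 80)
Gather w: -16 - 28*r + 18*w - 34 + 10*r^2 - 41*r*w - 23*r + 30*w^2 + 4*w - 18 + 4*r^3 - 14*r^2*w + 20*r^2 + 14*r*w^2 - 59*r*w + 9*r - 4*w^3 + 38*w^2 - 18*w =4*r^3 + 30*r^2 - 42*r - 4*w^3 + w^2*(14*r + 68) + w*(-14*r^2 - 100*r + 4) - 68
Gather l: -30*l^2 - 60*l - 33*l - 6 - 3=-30*l^2 - 93*l - 9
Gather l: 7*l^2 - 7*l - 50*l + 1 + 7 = 7*l^2 - 57*l + 8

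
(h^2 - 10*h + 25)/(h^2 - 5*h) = (h - 5)/h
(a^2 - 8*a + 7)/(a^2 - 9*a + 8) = (a - 7)/(a - 8)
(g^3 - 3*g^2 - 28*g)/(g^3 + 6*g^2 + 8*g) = (g - 7)/(g + 2)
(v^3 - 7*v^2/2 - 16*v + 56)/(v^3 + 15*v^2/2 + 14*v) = (2*v^2 - 15*v + 28)/(v*(2*v + 7))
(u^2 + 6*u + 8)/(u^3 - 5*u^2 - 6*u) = (u^2 + 6*u + 8)/(u*(u^2 - 5*u - 6))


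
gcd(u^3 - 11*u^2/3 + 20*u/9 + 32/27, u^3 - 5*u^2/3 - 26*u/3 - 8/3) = u + 1/3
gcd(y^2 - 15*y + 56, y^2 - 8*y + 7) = y - 7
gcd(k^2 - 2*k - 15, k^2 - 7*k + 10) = k - 5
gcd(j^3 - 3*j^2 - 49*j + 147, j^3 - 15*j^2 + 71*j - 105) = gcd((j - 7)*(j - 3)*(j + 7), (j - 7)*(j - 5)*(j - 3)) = j^2 - 10*j + 21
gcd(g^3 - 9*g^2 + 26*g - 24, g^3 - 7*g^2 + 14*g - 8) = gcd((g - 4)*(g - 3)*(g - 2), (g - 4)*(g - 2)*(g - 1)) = g^2 - 6*g + 8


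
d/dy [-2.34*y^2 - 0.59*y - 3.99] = -4.68*y - 0.59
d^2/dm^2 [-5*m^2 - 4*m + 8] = -10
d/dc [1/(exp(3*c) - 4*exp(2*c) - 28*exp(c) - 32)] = (-3*exp(2*c) + 8*exp(c) + 28)*exp(c)/(-exp(3*c) + 4*exp(2*c) + 28*exp(c) + 32)^2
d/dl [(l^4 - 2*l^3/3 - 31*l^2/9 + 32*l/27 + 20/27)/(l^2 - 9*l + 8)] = (54*l^5 - 747*l^4 + 1188*l^3 + 373*l^2 - 1528*l + 436)/(27*(l^4 - 18*l^3 + 97*l^2 - 144*l + 64))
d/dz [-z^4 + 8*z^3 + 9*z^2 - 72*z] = -4*z^3 + 24*z^2 + 18*z - 72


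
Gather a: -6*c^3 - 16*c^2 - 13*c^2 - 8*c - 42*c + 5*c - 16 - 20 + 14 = -6*c^3 - 29*c^2 - 45*c - 22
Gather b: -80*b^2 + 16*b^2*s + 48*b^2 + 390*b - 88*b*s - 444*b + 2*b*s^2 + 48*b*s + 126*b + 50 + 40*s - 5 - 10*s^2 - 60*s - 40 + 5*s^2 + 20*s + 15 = b^2*(16*s - 32) + b*(2*s^2 - 40*s + 72) - 5*s^2 + 20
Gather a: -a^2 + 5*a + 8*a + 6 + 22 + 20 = -a^2 + 13*a + 48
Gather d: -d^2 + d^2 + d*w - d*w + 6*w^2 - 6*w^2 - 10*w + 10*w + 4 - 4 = 0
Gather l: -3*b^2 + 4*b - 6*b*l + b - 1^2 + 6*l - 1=-3*b^2 + 5*b + l*(6 - 6*b) - 2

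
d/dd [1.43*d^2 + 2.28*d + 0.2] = 2.86*d + 2.28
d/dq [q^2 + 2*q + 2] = 2*q + 2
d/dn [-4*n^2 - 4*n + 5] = -8*n - 4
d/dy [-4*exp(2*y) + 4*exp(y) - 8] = (4 - 8*exp(y))*exp(y)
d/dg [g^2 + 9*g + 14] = 2*g + 9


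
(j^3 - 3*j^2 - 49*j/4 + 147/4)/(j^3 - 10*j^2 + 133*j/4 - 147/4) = (2*j + 7)/(2*j - 7)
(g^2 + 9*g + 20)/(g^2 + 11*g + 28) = (g + 5)/(g + 7)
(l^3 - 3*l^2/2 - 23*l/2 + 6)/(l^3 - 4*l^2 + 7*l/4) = 2*(l^2 - l - 12)/(l*(2*l - 7))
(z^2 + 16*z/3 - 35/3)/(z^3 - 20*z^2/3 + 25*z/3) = (z + 7)/(z*(z - 5))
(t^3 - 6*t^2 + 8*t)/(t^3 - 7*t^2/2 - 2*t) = 2*(t - 2)/(2*t + 1)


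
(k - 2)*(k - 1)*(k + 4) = k^3 + k^2 - 10*k + 8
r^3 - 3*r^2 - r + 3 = (r - 3)*(r - 1)*(r + 1)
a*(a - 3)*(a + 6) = a^3 + 3*a^2 - 18*a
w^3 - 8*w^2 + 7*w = w*(w - 7)*(w - 1)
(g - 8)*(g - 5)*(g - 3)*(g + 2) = g^4 - 14*g^3 + 47*g^2 + 38*g - 240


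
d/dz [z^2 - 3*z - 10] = 2*z - 3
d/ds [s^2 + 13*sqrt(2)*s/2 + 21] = 2*s + 13*sqrt(2)/2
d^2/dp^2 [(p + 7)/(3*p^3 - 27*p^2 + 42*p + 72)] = 2*((p + 7)*(3*p^2 - 18*p + 14)^2 + (-3*p^2 + 18*p - 3*(p - 3)*(p + 7) - 14)*(p^3 - 9*p^2 + 14*p + 24))/(3*(p^3 - 9*p^2 + 14*p + 24)^3)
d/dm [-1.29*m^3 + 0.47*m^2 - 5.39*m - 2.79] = -3.87*m^2 + 0.94*m - 5.39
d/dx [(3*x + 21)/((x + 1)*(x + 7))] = -3/(x^2 + 2*x + 1)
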